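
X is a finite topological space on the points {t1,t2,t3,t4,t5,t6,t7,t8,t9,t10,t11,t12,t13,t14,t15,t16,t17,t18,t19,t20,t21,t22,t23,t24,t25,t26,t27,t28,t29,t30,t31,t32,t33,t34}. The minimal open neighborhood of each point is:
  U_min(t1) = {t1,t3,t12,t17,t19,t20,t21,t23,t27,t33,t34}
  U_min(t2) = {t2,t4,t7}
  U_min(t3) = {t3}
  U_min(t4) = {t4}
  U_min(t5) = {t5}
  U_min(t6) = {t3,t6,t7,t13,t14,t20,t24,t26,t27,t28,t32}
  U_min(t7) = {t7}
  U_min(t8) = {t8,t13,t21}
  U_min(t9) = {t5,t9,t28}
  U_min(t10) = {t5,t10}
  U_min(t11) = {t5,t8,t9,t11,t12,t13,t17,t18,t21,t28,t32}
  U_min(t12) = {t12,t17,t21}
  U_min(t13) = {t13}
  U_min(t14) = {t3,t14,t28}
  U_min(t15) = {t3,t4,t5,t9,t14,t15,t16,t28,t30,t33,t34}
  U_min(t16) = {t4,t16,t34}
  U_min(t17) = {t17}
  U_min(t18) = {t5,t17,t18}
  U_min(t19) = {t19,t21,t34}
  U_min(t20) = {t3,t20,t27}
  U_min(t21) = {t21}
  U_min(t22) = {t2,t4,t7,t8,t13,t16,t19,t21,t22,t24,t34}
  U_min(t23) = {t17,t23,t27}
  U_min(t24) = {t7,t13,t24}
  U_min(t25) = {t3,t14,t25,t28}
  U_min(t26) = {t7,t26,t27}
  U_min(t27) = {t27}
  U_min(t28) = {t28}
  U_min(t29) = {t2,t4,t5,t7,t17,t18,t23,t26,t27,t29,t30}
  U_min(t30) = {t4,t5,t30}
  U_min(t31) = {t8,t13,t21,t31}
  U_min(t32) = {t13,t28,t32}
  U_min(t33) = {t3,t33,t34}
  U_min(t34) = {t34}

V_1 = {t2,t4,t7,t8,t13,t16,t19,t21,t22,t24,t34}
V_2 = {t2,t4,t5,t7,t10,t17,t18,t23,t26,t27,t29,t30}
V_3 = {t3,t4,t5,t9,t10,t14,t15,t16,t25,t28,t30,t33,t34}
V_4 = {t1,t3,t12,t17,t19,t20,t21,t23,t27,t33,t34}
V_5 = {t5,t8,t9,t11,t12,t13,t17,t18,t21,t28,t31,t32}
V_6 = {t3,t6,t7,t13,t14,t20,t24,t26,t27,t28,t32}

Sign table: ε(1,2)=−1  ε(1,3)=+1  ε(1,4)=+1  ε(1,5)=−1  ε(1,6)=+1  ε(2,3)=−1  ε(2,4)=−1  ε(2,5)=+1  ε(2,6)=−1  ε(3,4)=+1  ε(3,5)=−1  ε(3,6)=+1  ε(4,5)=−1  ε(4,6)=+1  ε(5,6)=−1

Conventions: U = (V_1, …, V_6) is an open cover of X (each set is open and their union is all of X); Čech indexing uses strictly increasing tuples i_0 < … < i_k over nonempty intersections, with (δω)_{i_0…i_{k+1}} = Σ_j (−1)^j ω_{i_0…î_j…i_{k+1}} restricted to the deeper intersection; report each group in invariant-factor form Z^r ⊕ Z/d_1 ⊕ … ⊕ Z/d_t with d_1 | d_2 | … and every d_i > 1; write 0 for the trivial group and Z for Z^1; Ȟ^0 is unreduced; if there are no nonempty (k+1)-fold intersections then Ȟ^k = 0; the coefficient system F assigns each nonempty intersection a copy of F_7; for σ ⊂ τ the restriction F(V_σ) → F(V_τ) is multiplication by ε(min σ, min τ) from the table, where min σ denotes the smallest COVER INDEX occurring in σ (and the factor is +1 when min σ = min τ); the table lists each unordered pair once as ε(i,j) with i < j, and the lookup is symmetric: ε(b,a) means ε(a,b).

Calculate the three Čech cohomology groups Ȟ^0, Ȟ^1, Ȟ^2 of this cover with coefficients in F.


nonempty intersections:
  V12={t2,t4,t7} V13={t4,t16,t34} V14={t19,t21,t34} V15={t8,t13,t21} V16={t7,t13,t24} V23={t4,t5,t10,t30} V24={t17,t23,t27} V25={t5,t17,t18} V26={t7,t26,t27} V34={t3,t33,t34} V35={t5,t9,t28} V36={t3,t14,t28} V45={t12,t17,t21} V46={t3,t20,t27} V56={t13,t28,t32}
  V123={t4} V126={t7} V134={t34} V145={t21} V156={t13} V235={t5} V245={t17} V246={t27} V346={t3} V356={t28}
C dims 6,15,10; δ0: rk_F7 5; δ1: rk_F7 10
Ȟ^0: (6−5)−0=1 ⇒ Z/7
Ȟ^1: (15−10)−5=0 ⇒ 0
Ȟ^2: (10−0)−10=0 ⇒ 0

Ȟ^0 ≅ Z/7, Ȟ^1 ≅ 0, Ȟ^2 ≅ 0


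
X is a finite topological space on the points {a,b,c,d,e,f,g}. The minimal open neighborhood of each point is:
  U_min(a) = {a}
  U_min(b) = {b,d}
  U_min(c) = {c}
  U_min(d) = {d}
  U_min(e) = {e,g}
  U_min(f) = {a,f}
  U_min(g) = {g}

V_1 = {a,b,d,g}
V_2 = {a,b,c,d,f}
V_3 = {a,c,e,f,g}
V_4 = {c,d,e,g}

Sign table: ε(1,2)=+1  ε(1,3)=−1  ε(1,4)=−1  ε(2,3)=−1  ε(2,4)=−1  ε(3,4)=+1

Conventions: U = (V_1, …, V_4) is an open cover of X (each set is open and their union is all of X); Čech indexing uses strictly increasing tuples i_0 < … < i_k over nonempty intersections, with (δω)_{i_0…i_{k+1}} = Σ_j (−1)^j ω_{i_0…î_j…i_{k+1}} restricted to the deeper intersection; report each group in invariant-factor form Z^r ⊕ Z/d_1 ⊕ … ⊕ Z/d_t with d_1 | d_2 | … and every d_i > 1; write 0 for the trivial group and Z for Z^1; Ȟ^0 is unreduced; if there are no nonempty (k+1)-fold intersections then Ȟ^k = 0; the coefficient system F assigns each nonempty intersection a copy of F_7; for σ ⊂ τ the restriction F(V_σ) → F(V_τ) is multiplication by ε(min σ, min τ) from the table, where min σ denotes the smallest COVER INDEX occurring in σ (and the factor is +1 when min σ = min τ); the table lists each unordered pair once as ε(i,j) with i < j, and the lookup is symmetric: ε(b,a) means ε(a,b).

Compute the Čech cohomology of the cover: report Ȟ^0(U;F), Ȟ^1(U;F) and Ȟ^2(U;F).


nerve of the cover:
  V12={a,b,d} V13={a,g} V14={d,g} V23={a,c,f} V24={c,d} V34={c,e,g}
  V123={a} V124={d} V134={g} V234={c}
C dims 4,6,4; δ0: rk_F7 3; δ1: rk_F7 3
Ȟ^0 = (4 − 3) − 0 = 1, so Ȟ^0 ≅ Z/7
Ȟ^1 = (6 − 3) − 3 = 0, so Ȟ^1 ≅ 0
Ȟ^2 = (4 − 0) − 3 = 1, so Ȟ^2 ≅ Z/7

Ȟ^0 ≅ Z/7,  Ȟ^1 ≅ 0,  Ȟ^2 ≅ Z/7


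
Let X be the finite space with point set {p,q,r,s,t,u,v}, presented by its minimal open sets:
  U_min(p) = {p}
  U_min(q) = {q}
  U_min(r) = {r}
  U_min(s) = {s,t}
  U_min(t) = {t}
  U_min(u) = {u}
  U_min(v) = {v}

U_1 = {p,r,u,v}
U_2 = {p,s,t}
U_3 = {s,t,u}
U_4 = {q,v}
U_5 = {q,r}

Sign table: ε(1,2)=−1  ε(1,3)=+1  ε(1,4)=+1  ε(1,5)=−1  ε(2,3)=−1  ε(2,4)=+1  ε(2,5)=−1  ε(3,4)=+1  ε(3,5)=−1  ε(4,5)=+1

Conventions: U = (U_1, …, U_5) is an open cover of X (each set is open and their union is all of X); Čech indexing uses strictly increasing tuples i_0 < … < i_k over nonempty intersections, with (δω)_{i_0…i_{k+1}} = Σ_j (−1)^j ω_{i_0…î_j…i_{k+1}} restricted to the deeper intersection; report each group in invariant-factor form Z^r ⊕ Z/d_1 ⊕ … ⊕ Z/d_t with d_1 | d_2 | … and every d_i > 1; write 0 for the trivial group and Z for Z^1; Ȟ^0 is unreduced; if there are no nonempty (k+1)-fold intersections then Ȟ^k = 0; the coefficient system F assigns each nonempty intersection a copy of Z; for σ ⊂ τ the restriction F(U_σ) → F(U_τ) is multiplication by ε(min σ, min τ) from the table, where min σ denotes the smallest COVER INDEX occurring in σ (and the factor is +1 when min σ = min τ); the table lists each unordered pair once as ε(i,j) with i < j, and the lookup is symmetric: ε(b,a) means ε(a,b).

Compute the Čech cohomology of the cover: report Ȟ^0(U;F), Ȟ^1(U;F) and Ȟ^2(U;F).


Ȟ^0 ≅ 0, Ȟ^1 ≅ Z ⊕ Z/2 and Ȟ^2 ≅ 0

cover nerve:
  U12={p} U13={u} U14={v} U15={r} U23={s,t} U45={q}
C dims 5,6; δ0: rk 5, SNF 1^4·2
Ȟ^0: (5−5)−0=0 ⇒ 0
Ȟ^1: (6−0)−5=1 plus torsion [2] ⇒ Z ⊕ Z/2
Ȟ^2: (0−0)−0=0 ⇒ 0


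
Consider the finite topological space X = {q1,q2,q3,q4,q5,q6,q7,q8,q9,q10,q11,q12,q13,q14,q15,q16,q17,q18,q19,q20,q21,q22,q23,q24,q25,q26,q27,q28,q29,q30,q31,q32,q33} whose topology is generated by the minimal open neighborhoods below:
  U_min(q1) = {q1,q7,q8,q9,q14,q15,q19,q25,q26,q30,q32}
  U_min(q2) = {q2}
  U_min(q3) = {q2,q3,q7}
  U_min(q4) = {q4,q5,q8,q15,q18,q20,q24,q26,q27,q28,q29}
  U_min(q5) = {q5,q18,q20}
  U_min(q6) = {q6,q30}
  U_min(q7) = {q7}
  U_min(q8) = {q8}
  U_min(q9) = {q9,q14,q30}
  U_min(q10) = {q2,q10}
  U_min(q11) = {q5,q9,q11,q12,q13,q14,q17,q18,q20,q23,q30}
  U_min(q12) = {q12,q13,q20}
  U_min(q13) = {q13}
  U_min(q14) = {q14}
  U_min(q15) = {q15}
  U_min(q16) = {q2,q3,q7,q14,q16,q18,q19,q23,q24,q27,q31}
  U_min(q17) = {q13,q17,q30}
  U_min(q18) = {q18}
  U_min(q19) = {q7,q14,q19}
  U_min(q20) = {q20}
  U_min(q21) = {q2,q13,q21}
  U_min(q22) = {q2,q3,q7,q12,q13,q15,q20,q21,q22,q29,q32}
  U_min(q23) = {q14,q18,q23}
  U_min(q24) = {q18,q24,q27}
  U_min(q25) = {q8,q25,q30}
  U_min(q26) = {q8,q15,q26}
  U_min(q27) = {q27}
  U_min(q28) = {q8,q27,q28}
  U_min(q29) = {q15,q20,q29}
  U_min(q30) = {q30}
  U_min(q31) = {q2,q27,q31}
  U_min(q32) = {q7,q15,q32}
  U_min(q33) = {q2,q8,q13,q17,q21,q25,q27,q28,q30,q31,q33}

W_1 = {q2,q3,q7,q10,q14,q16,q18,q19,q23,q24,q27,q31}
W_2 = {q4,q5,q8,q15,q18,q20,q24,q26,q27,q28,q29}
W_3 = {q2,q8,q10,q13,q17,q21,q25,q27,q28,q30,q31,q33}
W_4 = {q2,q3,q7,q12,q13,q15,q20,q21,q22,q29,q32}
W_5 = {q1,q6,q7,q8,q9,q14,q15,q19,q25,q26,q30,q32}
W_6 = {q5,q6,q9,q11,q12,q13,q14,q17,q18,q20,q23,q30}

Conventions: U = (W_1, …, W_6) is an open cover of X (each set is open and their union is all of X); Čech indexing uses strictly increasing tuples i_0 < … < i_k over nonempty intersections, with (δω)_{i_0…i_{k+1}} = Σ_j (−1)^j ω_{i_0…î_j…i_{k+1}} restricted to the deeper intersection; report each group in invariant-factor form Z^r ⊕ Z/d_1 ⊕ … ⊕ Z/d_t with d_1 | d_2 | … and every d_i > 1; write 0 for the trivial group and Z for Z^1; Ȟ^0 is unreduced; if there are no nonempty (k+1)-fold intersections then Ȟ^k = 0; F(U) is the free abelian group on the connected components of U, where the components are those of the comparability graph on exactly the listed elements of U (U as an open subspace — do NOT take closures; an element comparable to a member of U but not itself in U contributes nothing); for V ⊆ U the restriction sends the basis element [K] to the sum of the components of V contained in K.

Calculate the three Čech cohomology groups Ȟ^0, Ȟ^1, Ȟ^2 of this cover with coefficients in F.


nerve of the cover:
  W12={q18,q24,q27} W13={q2,q10,q27,q31} W14={q2,q3,q7} W15={q7,q14,q19} W16={q14,q18,q23} W23={q8,q27,q28} W24={q15,q20,q29} W25={q8,q15,q26} W26={q5,q18,q20} W34={q2,q13,q21} W35={q8,q25,q30} W36={q13,q17,q30} W45={q7,q15,q32} W46={q12,q13,q20} W56={q6,q9,q14,q30}
  W123={q27} W126={q18} W134={q2} W145={q7} W156={q14} W235={q8} W245={q15} W246={q20} W346={q13} W356={q30}
components per intersection:
  W1: {q2,q3,q7,q10,q14,q16,q18,q19,q23,q24,q27,q31}
  W2: {q4,q5,q8,q15,q18,q20,q24,q26,q27,q28,q29}
  W3: {q2,q8,q10,q13,q17,q21,q25,q27,q28,q30,q31,q33}
  W4: {q2,q3,q7,q12,q13,q15,q20,q21,q22,q29,q32}
  W5: {q1,q6,q7,q8,q9,q14,q15,q19,q25,q26,q30,q32}
  W6: {q5,q6,q9,q11,q12,q13,q14,q17,q18,q20,q23,q30}
  W12: {q18,q24,q27}
  W13: {q2,q10,q27,q31}
  W14: {q2,q3,q7}
  W15: {q7,q14,q19}
  W16: {q14,q18,q23}
  W23: {q8,q27,q28}
  W24: {q15,q20,q29}
  W25: {q8,q15,q26}
  W26: {q5,q18,q20}
  W34: {q2,q13,q21}
  W35: {q8,q25,q30}
  W36: {q13,q17,q30}
  W45: {q7,q15,q32}
  W46: {q12,q13,q20}
  W56: {q6,q9,q14,q30}
  W123: {q27}
  W126: {q18}
  W134: {q2}
  W145: {q7}
  W156: {q14}
  W235: {q8}
  W245: {q15}
  W246: {q20}
  W346: {q13}
  W356: {q30}
C dims 6,15,10; δ0: rk 5, SNF 1^5; δ1: rk 10, SNF 1^9·2
Ȟ^0 = (6 − 5) − 0 = 1, so Ȟ^0 ≅ Z
Ȟ^1 = (15 − 10) − 5 = 0, so Ȟ^1 ≅ 0
Ȟ^2 = (10 − 0) − 10 = 0 plus torsion [2], so Ȟ^2 ≅ Z/2

Ȟ^0(U;F) ≅ Z, Ȟ^1(U;F) ≅ 0, Ȟ^2(U;F) ≅ Z/2


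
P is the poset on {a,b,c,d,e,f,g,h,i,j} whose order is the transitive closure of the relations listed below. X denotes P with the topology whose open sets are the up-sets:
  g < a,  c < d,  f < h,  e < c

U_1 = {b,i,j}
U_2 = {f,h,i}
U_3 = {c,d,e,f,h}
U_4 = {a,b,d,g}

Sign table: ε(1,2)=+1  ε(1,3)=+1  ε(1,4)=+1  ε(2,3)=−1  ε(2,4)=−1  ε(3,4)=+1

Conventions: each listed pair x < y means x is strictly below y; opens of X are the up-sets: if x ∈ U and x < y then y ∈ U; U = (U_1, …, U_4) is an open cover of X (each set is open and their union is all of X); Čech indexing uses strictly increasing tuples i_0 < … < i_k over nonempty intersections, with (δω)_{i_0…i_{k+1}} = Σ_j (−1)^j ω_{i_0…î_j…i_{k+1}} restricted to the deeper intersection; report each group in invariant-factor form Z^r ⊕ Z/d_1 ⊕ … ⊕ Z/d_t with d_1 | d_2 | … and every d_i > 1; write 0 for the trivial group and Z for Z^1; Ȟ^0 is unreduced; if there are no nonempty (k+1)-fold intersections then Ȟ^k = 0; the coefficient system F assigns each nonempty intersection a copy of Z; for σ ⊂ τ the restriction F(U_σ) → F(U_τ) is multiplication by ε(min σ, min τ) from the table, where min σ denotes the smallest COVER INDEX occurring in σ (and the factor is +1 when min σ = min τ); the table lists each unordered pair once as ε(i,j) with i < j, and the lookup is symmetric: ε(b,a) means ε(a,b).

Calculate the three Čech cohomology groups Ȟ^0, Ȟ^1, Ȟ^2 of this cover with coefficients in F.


intersection data:
  U12={i} U14={b} U23={f,h} U34={d}
C dims 4,4; δ0: rk 4, SNF 1^3·2
Ȟ^0 = (4 − 4) − 0 = 0, so Ȟ^0 ≅ 0
Ȟ^1 = (4 − 0) − 4 = 0 plus torsion [2], so Ȟ^1 ≅ Z/2
Ȟ^2 = (0 − 0) − 0 = 0, so Ȟ^2 ≅ 0

Ȟ^0(U;F) ≅ 0,  Ȟ^1(U;F) ≅ Z/2,  Ȟ^2(U;F) ≅ 0


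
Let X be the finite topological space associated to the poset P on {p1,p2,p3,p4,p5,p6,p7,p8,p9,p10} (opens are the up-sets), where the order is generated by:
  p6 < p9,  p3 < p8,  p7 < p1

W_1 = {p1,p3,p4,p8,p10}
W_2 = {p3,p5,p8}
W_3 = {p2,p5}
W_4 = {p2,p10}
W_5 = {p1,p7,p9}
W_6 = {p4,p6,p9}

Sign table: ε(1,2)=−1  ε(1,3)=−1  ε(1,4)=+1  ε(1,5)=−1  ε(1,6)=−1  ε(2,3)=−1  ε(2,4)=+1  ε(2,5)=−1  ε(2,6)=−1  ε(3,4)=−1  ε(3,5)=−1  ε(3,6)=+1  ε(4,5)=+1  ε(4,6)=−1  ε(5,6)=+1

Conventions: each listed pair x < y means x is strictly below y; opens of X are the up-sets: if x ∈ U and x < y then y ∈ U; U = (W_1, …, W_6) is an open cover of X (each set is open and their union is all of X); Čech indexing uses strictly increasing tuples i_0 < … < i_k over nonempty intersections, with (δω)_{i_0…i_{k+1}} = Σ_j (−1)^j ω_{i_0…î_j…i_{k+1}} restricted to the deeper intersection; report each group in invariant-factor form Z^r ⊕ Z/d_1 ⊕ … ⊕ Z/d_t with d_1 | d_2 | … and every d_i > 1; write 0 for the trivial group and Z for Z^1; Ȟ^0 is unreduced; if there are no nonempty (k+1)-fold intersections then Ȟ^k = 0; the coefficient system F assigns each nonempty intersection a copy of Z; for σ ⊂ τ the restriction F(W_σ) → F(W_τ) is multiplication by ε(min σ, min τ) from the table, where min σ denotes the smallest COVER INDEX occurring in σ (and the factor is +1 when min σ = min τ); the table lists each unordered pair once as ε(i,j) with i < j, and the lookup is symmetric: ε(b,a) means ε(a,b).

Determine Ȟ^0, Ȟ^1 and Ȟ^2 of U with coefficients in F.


Ȟ^0 ≅ 0,  Ȟ^1 ≅ Z ⊕ Z/2,  Ȟ^2 ≅ 0

intersection data:
  W12={p3,p8} W14={p10} W15={p1} W16={p4} W23={p5} W34={p2} W56={p9}
C dims 6,7; δ0: rk 6, SNF 1^5·2
Ȟ^0 = (6 − 6) − 0 = 0, so Ȟ^0 ≅ 0
Ȟ^1 = (7 − 0) − 6 = 1 plus torsion [2], so Ȟ^1 ≅ Z ⊕ Z/2
Ȟ^2 = (0 − 0) − 0 = 0, so Ȟ^2 ≅ 0


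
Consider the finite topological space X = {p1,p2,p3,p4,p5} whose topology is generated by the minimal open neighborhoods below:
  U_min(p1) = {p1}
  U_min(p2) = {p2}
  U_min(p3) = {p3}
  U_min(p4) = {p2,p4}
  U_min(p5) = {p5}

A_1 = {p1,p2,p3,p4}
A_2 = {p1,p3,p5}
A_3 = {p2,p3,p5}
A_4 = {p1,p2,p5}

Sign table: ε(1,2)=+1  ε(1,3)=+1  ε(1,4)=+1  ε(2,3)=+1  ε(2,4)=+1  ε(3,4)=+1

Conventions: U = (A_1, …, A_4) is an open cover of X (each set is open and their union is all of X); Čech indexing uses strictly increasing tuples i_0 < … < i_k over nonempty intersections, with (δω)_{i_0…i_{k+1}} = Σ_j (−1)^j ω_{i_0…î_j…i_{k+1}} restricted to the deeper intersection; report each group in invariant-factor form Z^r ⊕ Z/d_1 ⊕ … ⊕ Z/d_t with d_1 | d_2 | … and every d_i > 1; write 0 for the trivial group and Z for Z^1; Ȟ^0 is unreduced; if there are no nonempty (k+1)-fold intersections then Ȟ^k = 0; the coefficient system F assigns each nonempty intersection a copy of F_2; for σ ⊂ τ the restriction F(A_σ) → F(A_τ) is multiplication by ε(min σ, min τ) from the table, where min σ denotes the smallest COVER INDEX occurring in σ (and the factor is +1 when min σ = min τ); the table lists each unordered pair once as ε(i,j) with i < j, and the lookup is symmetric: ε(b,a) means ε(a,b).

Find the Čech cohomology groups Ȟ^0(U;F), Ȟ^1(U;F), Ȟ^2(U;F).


nerve simplices:
  A12={p1,p3} A13={p2,p3} A14={p1,p2} A23={p3,p5} A24={p1,p5} A34={p2,p5}
  A123={p3} A124={p1} A134={p2} A234={p5}
C dims 4,6,4; δ0: rk_F2 3; δ1: rk_F2 3
degree 0: 4−3−0 = 1 → Ȟ^0 ≅ Z/2
degree 1: 6−3−3 = 0 → Ȟ^1 ≅ 0
degree 2: 4−0−3 = 1 → Ȟ^2 ≅ Z/2

Ȟ^0(U;F) ≅ Z/2,  Ȟ^1(U;F) ≅ 0,  Ȟ^2(U;F) ≅ Z/2


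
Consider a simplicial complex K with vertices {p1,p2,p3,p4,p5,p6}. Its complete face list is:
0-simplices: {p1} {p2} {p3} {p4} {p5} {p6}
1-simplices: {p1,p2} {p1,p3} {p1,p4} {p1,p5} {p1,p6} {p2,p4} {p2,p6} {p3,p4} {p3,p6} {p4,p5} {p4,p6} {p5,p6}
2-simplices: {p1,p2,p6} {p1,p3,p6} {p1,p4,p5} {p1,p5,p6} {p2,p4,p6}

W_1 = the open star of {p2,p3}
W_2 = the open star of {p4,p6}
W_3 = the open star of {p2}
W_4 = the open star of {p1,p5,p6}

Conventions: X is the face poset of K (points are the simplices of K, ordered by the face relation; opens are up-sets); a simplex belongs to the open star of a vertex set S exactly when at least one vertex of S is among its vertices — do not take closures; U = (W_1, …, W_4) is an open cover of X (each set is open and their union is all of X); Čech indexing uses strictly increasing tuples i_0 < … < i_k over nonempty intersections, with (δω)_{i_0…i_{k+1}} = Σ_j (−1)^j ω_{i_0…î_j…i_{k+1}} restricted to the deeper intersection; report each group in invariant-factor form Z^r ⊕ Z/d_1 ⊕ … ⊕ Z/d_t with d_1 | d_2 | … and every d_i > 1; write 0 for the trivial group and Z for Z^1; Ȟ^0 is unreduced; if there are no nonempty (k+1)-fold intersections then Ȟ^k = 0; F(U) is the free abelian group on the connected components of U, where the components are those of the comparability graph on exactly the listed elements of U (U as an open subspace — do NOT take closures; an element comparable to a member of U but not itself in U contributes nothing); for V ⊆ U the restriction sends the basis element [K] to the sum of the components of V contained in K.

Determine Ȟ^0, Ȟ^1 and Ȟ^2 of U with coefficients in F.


Ȟ^0 = Z; Ȟ^1 = Z^2; Ȟ^2 = 0

cover nerve:
  W1={{p2},{p3},{p1,p2},{p1,p3},{p2,p4},{p2,p6},{p3,p4},{p3,p6},{p1,p2,p6},{p1,p3,p6},{p2,p4,p6}} W2={{p4},{p6},{p1,p4},{p1,p6},{p2,p4},{p2,p6},{p3,p4},{p3,p6},{p4,p5},{p4,p6},{p5,p6},{p1,p2,p6},{p1,p3,p6},{p1,p4,p5},{p1,p5,p6},{p2,p4,p6}} W3={{p2},{p1,p2},{p2,p4},{p2,p6},{p1,p2,p6},{p2,p4,p6}} W4={{p1},{p5},{p6},{p1,p2},{p1,p3},{p1,p4},{p1,p5},{p1,p6},{p2,p6},{p3,p6},{p4,p5},{p4,p6},{p5,p6},{p1,p2,p6},{p1,p3,p6},{p1,p4,p5},{p1,p5,p6},{p2,p4,p6}}
  W12={{p2,p4},{p2,p6},{p3,p4},{p3,p6},{p1,p2,p6},{p1,p3,p6},{p2,p4,p6}} W13={{p2},{p1,p2},{p2,p4},{p2,p6},{p1,p2,p6},{p2,p4,p6}} W14={{p1,p2},{p1,p3},{p2,p6},{p3,p6},{p1,p2,p6},{p1,p3,p6},{p2,p4,p6}} W23={{p2,p4},{p2,p6},{p1,p2,p6},{p2,p4,p6}} W24={{p6},{p1,p4},{p1,p6},{p2,p6},{p3,p6},{p4,p5},{p4,p6},{p5,p6},{p1,p2,p6},{p1,p3,p6},{p1,p4,p5},{p1,p5,p6},{p2,p4,p6}} W34={{p1,p2},{p2,p6},{p1,p2,p6},{p2,p4,p6}}
  W123={{p2,p4},{p2,p6},{p1,p2,p6},{p2,p4,p6}} W124={{p2,p6},{p3,p6},{p1,p2,p6},{p1,p3,p6},{p2,p4,p6}} W134={{p1,p2},{p2,p6},{p1,p2,p6},{p2,p4,p6}} W234={{p2,p6},{p1,p2,p6},{p2,p4,p6}}
  W1234={{p2,p6},{p1,p2,p6},{p2,p4,p6}}
components per intersection:
  W1: {{p2},{p1,p2},{p2,p4},{p2,p6},{p1,p2,p6},{p2,p4,p6}} {{p3},{p1,p3},{p3,p4},{p3,p6},{p1,p3,p6}}
  W2: {{p4},{p6},{p1,p4},{p1,p6},{p2,p4},{p2,p6},{p3,p4},{p3,p6},{p4,p5},{p4,p6},{p5,p6},{p1,p2,p6},{p1,p3,p6},{p1,p4,p5},{p1,p5,p6},{p2,p4,p6}}
  W3: {{p2},{p1,p2},{p2,p4},{p2,p6},{p1,p2,p6},{p2,p4,p6}}
  W4: {{p1},{p5},{p6},{p1,p2},{p1,p3},{p1,p4},{p1,p5},{p1,p6},{p2,p6},{p3,p6},{p4,p5},{p4,p6},{p5,p6},{p1,p2,p6},{p1,p3,p6},{p1,p4,p5},{p1,p5,p6},{p2,p4,p6}}
  W12: {{p2,p4},{p2,p6},{p1,p2,p6},{p2,p4,p6}} {{p3,p4}} {{p3,p6},{p1,p3,p6}}
  W13: {{p2},{p1,p2},{p2,p4},{p2,p6},{p1,p2,p6},{p2,p4,p6}}
  W14: {{p1,p2},{p2,p6},{p1,p2,p6},{p2,p4,p6}} {{p1,p3},{p3,p6},{p1,p3,p6}}
  W23: {{p2,p4},{p2,p6},{p1,p2,p6},{p2,p4,p6}}
  W24: {{p6},{p1,p6},{p2,p6},{p3,p6},{p4,p6},{p5,p6},{p1,p2,p6},{p1,p3,p6},{p1,p5,p6},{p2,p4,p6}} {{p1,p4},{p4,p5},{p1,p4,p5}}
  W34: {{p1,p2},{p2,p6},{p1,p2,p6},{p2,p4,p6}}
  W123: {{p2,p4},{p2,p6},{p1,p2,p6},{p2,p4,p6}}
  W124: {{p2,p6},{p1,p2,p6},{p2,p4,p6}} {{p3,p6},{p1,p3,p6}}
  W134: {{p1,p2},{p2,p6},{p1,p2,p6},{p2,p4,p6}}
  W234: {{p2,p6},{p1,p2,p6},{p2,p4,p6}}
  W1234: {{p2,p6},{p1,p2,p6},{p2,p4,p6}}
C dims 5,10,5,1; δ0: rk 4, SNF 1^4; δ1: rk 4, SNF 1^4; δ2: rk 1, SNF 1^1
Ȟ^0: (5−4)−0=1 ⇒ Z
Ȟ^1: (10−4)−4=2 ⇒ Z^2
Ȟ^2: (5−1)−4=0 ⇒ 0


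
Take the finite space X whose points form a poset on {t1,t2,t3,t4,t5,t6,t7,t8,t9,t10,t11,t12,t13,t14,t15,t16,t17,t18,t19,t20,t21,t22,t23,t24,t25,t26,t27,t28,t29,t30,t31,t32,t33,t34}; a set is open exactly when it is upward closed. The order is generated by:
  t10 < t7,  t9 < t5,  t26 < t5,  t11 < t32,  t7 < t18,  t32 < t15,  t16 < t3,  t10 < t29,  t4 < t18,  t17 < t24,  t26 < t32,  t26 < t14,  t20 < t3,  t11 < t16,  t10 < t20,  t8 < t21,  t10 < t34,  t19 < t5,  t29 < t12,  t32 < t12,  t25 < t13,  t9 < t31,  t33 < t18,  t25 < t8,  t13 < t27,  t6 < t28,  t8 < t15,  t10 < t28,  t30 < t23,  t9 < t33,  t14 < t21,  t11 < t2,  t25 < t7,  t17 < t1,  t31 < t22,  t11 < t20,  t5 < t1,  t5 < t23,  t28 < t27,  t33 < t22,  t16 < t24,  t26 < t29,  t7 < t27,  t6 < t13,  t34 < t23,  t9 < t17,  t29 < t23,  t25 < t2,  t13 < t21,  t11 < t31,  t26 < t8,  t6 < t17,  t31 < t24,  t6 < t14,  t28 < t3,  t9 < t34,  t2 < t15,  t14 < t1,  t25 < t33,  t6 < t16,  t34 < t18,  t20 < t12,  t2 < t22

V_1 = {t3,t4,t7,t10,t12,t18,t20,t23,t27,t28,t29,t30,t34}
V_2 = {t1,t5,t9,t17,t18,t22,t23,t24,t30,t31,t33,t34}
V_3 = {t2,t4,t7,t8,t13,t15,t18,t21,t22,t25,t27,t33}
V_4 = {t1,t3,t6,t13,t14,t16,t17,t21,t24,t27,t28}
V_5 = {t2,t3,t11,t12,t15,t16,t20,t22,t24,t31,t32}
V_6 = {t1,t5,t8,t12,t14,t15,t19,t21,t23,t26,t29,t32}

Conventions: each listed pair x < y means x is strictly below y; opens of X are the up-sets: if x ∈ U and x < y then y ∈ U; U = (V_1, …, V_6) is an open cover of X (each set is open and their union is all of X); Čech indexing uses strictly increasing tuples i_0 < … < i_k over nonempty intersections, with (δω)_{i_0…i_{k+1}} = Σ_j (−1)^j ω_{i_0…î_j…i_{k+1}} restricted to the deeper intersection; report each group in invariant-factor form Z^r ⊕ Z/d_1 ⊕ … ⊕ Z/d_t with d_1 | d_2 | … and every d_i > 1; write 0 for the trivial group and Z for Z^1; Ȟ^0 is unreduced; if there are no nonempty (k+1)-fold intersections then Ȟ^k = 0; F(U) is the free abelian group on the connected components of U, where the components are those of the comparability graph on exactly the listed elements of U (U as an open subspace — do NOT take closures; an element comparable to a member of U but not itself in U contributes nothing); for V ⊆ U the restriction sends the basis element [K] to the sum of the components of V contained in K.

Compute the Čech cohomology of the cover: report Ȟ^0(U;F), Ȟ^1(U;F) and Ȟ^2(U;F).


nonempty overlaps:
  V12={t18,t23,t30,t34} V13={t4,t7,t18,t27} V14={t3,t27,t28} V15={t3,t12,t20} V16={t12,t23,t29} V23={t18,t22,t33} V24={t1,t17,t24} V25={t22,t24,t31} V26={t1,t5,t23} V34={t13,t21,t27} V35={t2,t15,t22} V36={t8,t15,t21} V45={t3,t16,t24} V46={t1,t14,t21} V56={t12,t15,t32}
  V123={t18} V126={t23} V134={t27} V145={t3} V156={t12} V235={t22} V245={t24} V246={t1} V346={t21} V356={t15}
components per intersection:
  V1: {t3,t4,t7,t10,t12,t18,t20,t23,t27,t28,t29,t30,t34}
  V2: {t1,t5,t9,t17,t18,t22,t23,t24,t30,t31,t33,t34}
  V3: {t2,t4,t7,t8,t13,t15,t18,t21,t22,t25,t27,t33}
  V4: {t1,t3,t6,t13,t14,t16,t17,t21,t24,t27,t28}
  V5: {t2,t3,t11,t12,t15,t16,t20,t22,t24,t31,t32}
  V6: {t1,t5,t8,t12,t14,t15,t19,t21,t23,t26,t29,t32}
  V12: {t18,t23,t30,t34}
  V13: {t4,t7,t18,t27}
  V14: {t3,t27,t28}
  V15: {t3,t12,t20}
  V16: {t12,t23,t29}
  V23: {t18,t22,t33}
  V24: {t1,t17,t24}
  V25: {t22,t24,t31}
  V26: {t1,t5,t23}
  V34: {t13,t21,t27}
  V35: {t2,t15,t22}
  V36: {t8,t15,t21}
  V45: {t3,t16,t24}
  V46: {t1,t14,t21}
  V56: {t12,t15,t32}
  V123: {t18}
  V126: {t23}
  V134: {t27}
  V145: {t3}
  V156: {t12}
  V235: {t22}
  V245: {t24}
  V246: {t1}
  V346: {t21}
  V356: {t15}
C dims 6,15,10; δ0: rk 5, SNF 1^5; δ1: rk 10, SNF 1^9·2
degree 0: 6−5−0 = 1 → Ȟ^0 ≅ Z
degree 1: 15−10−5 = 0 → Ȟ^1 ≅ 0
degree 2: 10−0−10 = 0 plus torsion [2] → Ȟ^2 ≅ Z/2

Ȟ^0(U;F) ≅ Z, Ȟ^1(U;F) ≅ 0 and Ȟ^2(U;F) ≅ Z/2


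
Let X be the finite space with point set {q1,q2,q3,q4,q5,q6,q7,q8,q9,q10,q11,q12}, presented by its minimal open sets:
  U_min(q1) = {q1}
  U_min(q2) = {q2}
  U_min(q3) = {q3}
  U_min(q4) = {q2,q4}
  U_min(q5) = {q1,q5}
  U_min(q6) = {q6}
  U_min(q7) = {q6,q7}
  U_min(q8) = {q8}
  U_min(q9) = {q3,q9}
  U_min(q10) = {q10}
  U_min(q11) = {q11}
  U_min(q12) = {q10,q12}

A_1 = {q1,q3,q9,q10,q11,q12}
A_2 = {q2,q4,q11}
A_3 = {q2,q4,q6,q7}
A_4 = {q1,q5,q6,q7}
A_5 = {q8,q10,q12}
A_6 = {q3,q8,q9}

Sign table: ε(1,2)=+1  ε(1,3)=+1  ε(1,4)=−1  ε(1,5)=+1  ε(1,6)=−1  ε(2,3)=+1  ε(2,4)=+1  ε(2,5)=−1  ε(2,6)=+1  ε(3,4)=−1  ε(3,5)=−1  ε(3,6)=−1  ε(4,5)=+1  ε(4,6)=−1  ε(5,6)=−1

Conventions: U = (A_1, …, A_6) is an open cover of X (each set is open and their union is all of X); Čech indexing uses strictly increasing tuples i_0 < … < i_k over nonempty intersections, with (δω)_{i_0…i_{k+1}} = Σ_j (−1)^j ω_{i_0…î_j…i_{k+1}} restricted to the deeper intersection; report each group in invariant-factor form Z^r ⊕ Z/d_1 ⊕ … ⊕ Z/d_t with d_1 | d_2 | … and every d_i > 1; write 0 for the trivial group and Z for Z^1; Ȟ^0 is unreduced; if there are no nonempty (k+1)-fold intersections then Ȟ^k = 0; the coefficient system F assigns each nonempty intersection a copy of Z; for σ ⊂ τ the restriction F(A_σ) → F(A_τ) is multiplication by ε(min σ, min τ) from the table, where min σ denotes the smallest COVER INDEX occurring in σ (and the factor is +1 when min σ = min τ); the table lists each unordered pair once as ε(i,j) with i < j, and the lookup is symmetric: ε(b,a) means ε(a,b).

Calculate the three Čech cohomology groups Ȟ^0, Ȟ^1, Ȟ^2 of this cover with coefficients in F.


Ȟ^0 = Z, Ȟ^1 = Z^2, Ȟ^2 = 0

nerve simplices:
  A12={q11} A14={q1} A15={q10,q12} A16={q3,q9} A23={q2,q4} A34={q6,q7} A56={q8}
C dims 6,7; δ0: rk 5, SNF 1^5
degree 0: 6−5−0 = 1 → Ȟ^0 ≅ Z
degree 1: 7−0−5 = 2 → Ȟ^1 ≅ Z^2
degree 2: 0−0−0 = 0 → Ȟ^2 ≅ 0


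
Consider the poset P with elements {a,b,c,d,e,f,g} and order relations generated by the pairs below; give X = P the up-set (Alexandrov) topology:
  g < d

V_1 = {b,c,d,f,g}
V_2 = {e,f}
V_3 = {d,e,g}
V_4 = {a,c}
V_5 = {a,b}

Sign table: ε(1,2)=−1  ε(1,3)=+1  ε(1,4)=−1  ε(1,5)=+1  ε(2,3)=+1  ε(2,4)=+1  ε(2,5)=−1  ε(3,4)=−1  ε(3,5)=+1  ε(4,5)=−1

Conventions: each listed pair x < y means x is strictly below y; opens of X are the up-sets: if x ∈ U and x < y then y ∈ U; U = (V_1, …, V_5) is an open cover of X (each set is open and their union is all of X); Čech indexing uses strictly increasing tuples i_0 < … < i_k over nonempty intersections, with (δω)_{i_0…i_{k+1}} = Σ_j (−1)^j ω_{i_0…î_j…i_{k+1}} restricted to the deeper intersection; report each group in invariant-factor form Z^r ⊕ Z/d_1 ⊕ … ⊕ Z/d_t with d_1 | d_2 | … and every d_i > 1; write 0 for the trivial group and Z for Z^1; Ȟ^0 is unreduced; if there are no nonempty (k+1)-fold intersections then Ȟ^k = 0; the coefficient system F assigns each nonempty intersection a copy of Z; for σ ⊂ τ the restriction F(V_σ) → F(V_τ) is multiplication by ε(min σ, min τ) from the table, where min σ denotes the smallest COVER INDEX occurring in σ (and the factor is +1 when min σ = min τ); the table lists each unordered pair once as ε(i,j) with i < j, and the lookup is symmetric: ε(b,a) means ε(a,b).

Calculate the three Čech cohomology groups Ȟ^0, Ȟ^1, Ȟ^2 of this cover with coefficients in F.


intersection data:
  V12={f} V13={d,g} V14={c} V15={b} V23={e} V45={a}
C dims 5,6; δ0: rk 5, SNF 1^4·2
Ȟ^0 = (5 − 5) − 0 = 0, so Ȟ^0 ≅ 0
Ȟ^1 = (6 − 0) − 5 = 1 plus torsion [2], so Ȟ^1 ≅ Z ⊕ Z/2
Ȟ^2 = (0 − 0) − 0 = 0, so Ȟ^2 ≅ 0

Ȟ^0 = 0, Ȟ^1 = Z ⊕ Z/2, Ȟ^2 = 0


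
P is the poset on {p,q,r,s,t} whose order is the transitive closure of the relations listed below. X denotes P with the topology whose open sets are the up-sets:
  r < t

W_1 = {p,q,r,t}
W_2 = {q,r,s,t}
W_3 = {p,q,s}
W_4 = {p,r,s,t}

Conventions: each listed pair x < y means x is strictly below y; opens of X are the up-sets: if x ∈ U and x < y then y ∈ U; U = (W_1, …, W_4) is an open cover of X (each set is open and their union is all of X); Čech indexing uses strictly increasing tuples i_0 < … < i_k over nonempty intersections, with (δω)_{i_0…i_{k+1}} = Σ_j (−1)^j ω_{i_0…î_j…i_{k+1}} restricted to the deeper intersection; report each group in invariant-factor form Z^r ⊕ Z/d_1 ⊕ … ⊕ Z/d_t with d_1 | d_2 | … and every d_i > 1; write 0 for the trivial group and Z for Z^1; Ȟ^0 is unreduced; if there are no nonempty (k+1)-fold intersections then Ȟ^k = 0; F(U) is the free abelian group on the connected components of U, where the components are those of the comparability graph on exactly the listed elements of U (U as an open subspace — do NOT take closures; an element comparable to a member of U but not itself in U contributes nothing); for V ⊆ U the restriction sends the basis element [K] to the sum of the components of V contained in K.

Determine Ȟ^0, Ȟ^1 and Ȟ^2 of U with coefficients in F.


Ȟ^0(U;F) ≅ Z^4; Ȟ^1(U;F) ≅ 0; Ȟ^2(U;F) ≅ 0

nonempty overlaps:
  W12={q,r,t} W13={p,q} W14={p,r,t} W23={q,s} W24={r,s,t} W34={p,s}
  W123={q} W124={r,t} W134={p} W234={s}
components per intersection:
  W1: {p} {q} {r,t}
  W2: {q} {r,t} {s}
  W3: {p} {q} {s}
  W4: {p} {r,t} {s}
  W12: {q} {r,t}
  W13: {p} {q}
  W14: {p} {r,t}
  W23: {q} {s}
  W24: {r,t} {s}
  W34: {p} {s}
  W123: {q}
  W124: {r,t}
  W134: {p}
  W234: {s}
C dims 12,12,4; δ0: rk 8, SNF 1^8; δ1: rk 4, SNF 1^4
degree 0: 12−8−0 = 4 → Ȟ^0 ≅ Z^4
degree 1: 12−4−8 = 0 → Ȟ^1 ≅ 0
degree 2: 4−0−4 = 0 → Ȟ^2 ≅ 0


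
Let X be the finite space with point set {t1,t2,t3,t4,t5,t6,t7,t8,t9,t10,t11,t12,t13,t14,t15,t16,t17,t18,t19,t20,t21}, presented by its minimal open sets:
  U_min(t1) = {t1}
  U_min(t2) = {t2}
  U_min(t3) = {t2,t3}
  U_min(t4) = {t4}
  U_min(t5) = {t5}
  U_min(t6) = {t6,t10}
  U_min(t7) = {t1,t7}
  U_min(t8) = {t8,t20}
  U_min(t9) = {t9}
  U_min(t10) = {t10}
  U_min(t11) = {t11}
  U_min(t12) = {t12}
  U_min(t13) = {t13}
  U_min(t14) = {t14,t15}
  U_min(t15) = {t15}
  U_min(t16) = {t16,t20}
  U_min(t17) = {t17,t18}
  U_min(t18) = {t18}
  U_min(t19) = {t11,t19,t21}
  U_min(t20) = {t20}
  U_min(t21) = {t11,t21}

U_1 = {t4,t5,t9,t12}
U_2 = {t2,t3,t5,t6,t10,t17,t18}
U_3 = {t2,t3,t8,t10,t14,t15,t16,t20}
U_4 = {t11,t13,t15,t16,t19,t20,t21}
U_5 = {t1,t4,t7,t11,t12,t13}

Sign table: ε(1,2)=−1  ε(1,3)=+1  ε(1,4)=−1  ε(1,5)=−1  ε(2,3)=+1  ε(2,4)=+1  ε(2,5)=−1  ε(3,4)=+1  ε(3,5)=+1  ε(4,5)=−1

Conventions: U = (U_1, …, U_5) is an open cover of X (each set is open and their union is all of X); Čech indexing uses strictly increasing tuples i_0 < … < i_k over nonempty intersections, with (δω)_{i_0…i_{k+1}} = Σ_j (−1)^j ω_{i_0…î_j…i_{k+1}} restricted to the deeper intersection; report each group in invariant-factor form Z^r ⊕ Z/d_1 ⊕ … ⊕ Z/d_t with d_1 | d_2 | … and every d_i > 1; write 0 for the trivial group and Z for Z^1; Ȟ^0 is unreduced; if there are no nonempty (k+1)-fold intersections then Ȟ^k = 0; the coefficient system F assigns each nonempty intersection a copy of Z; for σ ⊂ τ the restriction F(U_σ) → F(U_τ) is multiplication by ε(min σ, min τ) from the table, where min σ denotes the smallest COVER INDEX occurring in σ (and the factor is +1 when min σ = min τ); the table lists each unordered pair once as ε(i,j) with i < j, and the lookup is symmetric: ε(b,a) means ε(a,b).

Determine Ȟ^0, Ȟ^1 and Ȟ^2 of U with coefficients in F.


Ȟ^0 ≅ 0,  Ȟ^1 ≅ Z/2,  Ȟ^2 ≅ 0

nerve of the cover:
  U12={t5} U15={t4,t12} U23={t2,t3,t10} U34={t15,t16,t20} U45={t11,t13}
C dims 5,5; δ0: rk 5, SNF 1^4·2
Ȟ^0 = (5 − 5) − 0 = 0, so Ȟ^0 ≅ 0
Ȟ^1 = (5 − 0) − 5 = 0 plus torsion [2], so Ȟ^1 ≅ Z/2
Ȟ^2 = (0 − 0) − 0 = 0, so Ȟ^2 ≅ 0


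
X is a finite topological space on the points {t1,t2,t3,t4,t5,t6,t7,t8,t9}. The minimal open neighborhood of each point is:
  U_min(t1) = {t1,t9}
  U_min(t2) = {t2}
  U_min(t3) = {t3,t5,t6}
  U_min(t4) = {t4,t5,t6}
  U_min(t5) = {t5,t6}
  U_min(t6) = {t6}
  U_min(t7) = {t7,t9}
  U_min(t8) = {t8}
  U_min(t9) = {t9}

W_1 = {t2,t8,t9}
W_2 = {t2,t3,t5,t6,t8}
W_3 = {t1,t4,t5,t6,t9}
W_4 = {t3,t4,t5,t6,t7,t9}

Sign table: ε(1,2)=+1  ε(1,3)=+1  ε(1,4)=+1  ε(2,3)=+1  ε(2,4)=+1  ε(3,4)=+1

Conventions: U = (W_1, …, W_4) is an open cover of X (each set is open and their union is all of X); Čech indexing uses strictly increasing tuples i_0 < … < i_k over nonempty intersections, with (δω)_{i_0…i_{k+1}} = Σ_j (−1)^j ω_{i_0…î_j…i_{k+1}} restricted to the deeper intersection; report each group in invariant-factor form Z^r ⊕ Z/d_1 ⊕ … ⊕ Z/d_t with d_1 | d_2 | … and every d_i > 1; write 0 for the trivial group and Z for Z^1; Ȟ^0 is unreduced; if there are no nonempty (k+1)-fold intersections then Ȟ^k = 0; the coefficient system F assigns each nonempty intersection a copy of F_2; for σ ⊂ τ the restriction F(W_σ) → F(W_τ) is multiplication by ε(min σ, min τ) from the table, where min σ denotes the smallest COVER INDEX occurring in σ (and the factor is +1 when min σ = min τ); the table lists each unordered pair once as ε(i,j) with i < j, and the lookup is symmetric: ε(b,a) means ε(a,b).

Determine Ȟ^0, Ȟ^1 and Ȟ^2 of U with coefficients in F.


nonempty intersections:
  W12={t2,t8} W13={t9} W14={t9} W23={t5,t6} W24={t3,t5,t6} W34={t4,t5,t6,t9}
  W134={t9} W234={t5,t6}
C dims 4,6,2; δ0: rk_F2 3; δ1: rk_F2 2
Ȟ^0: (4−3)−0=1 ⇒ Z/2
Ȟ^1: (6−2)−3=1 ⇒ Z/2
Ȟ^2: (2−0)−2=0 ⇒ 0

Ȟ^0 = Z/2, Ȟ^1 = Z/2 and Ȟ^2 = 0


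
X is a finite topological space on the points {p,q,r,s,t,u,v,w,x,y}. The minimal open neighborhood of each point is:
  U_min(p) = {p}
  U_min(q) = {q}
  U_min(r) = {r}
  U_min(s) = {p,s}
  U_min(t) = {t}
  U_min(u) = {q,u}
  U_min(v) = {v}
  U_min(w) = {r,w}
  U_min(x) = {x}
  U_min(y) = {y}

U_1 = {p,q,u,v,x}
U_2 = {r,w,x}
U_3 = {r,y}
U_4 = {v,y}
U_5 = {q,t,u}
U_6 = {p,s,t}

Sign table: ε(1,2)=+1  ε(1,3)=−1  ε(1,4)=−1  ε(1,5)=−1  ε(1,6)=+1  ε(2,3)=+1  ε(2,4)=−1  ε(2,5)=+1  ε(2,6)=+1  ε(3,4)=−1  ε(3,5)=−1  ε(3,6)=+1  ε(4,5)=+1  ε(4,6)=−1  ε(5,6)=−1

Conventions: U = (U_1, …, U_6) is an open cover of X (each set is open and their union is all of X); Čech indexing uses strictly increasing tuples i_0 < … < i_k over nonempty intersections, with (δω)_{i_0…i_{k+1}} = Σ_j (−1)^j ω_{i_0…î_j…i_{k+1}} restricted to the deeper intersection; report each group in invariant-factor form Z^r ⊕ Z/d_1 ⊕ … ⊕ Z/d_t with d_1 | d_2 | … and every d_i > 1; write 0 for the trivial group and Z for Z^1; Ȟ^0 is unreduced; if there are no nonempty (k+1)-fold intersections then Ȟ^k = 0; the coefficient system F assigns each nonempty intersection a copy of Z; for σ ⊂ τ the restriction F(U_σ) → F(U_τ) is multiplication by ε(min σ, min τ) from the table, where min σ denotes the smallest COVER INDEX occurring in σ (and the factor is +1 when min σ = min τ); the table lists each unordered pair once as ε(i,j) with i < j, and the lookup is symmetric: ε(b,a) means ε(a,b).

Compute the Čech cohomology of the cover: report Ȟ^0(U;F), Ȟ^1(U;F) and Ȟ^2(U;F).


Ȟ^0 ≅ Z, Ȟ^1 ≅ Z^2, Ȟ^2 ≅ 0

cover nerve:
  U12={x} U14={v} U15={q,u} U16={p} U23={r} U34={y} U56={t}
C dims 6,7; δ0: rk 5, SNF 1^5
Ȟ^0: (6−5)−0=1 ⇒ Z
Ȟ^1: (7−0)−5=2 ⇒ Z^2
Ȟ^2: (0−0)−0=0 ⇒ 0


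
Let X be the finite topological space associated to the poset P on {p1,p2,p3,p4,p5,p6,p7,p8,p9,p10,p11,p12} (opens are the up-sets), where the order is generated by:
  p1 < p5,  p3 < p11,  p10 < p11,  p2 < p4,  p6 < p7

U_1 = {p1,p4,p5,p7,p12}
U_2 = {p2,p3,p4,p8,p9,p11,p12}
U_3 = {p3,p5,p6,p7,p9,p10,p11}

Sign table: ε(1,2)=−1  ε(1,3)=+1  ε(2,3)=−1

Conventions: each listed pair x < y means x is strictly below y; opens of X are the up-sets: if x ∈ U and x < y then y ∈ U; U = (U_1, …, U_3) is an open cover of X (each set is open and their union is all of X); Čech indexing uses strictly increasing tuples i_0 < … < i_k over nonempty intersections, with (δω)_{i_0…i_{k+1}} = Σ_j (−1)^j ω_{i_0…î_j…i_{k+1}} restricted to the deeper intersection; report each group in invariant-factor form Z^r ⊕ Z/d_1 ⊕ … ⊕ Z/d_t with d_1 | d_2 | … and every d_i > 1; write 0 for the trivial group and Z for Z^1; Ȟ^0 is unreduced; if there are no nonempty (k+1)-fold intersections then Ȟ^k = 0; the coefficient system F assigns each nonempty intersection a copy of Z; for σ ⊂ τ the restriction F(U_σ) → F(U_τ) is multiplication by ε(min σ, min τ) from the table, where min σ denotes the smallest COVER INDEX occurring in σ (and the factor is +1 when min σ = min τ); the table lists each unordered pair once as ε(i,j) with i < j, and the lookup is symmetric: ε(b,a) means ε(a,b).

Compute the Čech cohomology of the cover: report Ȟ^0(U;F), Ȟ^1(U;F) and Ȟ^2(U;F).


nerve simplices:
  U12={p4,p12} U13={p5,p7} U23={p3,p9,p11}
C dims 3,3; δ0: rk 2, SNF 1^2
degree 0: 3−2−0 = 1 → Ȟ^0 ≅ Z
degree 1: 3−0−2 = 1 → Ȟ^1 ≅ Z
degree 2: 0−0−0 = 0 → Ȟ^2 ≅ 0

Ȟ^0 ≅ Z; Ȟ^1 ≅ Z; Ȟ^2 ≅ 0


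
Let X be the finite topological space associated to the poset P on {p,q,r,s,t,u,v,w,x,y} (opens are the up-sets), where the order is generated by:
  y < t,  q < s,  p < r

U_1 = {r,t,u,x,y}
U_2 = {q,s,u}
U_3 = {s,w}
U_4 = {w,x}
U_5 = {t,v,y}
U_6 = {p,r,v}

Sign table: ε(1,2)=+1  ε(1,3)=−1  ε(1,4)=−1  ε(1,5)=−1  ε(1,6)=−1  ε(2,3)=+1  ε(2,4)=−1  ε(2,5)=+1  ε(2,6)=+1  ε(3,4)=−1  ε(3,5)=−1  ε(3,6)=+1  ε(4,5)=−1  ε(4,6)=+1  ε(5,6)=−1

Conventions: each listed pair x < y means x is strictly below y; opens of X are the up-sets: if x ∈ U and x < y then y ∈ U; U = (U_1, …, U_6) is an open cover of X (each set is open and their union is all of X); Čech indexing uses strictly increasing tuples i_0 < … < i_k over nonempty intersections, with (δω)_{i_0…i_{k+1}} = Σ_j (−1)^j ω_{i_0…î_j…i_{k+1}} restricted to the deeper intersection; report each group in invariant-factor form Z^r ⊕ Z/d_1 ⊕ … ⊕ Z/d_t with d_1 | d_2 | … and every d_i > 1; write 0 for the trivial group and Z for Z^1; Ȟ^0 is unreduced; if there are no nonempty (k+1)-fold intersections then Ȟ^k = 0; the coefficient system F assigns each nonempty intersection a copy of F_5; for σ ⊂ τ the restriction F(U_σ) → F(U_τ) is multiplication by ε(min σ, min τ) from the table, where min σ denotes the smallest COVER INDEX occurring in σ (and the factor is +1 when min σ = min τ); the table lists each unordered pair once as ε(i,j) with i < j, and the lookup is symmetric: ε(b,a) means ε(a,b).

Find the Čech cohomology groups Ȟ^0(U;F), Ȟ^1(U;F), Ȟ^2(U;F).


nerve of the cover:
  U12={u} U14={x} U15={t,y} U16={r} U23={s} U34={w} U56={v}
C dims 6,7; δ0: rk_F5 6
Ȟ^0 = (6 − 6) − 0 = 0, so Ȟ^0 ≅ 0
Ȟ^1 = (7 − 0) − 6 = 1, so Ȟ^1 ≅ Z/5
Ȟ^2 = (0 − 0) − 0 = 0, so Ȟ^2 ≅ 0

Ȟ^0 ≅ 0, Ȟ^1 ≅ Z/5, Ȟ^2 ≅ 0


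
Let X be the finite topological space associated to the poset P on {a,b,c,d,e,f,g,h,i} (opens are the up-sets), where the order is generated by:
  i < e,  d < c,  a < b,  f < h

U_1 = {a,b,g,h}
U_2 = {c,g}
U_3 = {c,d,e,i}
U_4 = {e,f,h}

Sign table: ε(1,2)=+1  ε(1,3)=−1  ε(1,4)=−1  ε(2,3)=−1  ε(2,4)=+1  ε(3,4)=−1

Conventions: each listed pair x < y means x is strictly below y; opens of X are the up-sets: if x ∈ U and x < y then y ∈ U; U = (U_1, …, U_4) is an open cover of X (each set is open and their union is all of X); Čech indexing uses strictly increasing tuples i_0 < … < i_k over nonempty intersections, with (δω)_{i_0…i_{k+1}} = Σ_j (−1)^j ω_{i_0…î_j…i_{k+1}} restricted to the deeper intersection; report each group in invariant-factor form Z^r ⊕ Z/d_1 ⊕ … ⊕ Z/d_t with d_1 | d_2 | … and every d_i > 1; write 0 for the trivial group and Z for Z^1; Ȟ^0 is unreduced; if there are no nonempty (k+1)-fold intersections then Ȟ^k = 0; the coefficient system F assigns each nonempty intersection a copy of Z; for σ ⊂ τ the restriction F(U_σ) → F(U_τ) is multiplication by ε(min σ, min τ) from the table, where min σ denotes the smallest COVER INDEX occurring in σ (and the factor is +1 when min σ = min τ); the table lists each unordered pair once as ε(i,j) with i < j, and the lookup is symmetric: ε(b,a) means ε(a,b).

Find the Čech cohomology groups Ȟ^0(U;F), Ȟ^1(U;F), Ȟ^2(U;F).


nerve simplices:
  U12={g} U14={h} U23={c} U34={e}
C dims 4,4; δ0: rk 4, SNF 1^3·2
degree 0: 4−4−0 = 0 → Ȟ^0 ≅ 0
degree 1: 4−0−4 = 0 plus torsion [2] → Ȟ^1 ≅ Z/2
degree 2: 0−0−0 = 0 → Ȟ^2 ≅ 0

Ȟ^0 = 0,  Ȟ^1 = Z/2,  Ȟ^2 = 0
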